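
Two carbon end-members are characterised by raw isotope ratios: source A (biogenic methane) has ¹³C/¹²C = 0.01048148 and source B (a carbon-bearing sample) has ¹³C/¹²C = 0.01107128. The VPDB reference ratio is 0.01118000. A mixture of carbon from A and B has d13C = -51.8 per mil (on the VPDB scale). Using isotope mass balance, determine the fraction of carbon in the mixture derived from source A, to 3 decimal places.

0.798

δ_A = (0.01048148/0.01118000 − 1)×1000 = (0.937521 − 1)×1000 = -62.479 per mil
δ_B = (0.01107128/0.01118000 − 1)×1000 = (0.990275 − 1)×1000 = -9.725 per mil
f_A = (δ_mix − δ_B)/(δ_A − δ_B) = (-51.8 − (-9.725))/(-62.479 − (-9.725))
f_A = -42.075 / -52.755 = 0.7976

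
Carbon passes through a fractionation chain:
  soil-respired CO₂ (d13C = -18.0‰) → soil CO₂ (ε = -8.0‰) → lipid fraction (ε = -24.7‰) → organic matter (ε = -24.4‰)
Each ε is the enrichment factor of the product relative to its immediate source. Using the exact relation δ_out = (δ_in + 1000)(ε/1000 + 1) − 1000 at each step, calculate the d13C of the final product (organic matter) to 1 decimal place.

step 1: δ = (-18.00 + 1000)·(-8.0/1000 + 1) − 1000 = -25.86‰
step 2: δ = (-25.86 + 1000)·(-24.7/1000 + 1) − 1000 = -49.92‰
step 3: δ = (-49.92 + 1000)·(-24.4/1000 + 1) − 1000 = -73.10‰

-73.1‰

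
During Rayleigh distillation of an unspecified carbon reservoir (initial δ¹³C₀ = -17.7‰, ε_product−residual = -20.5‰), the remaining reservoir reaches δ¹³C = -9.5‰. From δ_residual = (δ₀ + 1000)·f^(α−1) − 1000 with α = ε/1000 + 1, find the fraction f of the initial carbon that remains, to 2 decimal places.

0.67

α − 1 = ε/1000 = -0.0205
(δ_res + 1000)/(δ₀ + 1000) = (-9.5 + 1000)/(-17.7 + 1000) = 990.5/982.3 = 1.008348
f = 1.008348^(1/-0.0205) = exp(ln(1.008348)/-0.0205) = exp(0.00831/-0.0205)
f = exp(-0.4055) = 0.6666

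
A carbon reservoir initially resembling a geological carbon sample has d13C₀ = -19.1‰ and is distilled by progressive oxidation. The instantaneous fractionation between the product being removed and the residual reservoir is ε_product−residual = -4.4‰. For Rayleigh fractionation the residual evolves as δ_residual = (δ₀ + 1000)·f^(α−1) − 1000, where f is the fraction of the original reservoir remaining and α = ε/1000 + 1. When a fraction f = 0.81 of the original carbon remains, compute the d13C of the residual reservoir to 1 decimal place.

-18.2‰

Rayleigh residual: δ_res = (δ₀ + 1000)·f^(α−1) − 1000
α = ε/1000 + 1 = 0.99560, so α − 1 = -0.00440
f^(α−1) = 0.81^(-0.00440) = 1.000928
δ_res = (-19.1 + 1000) × 1.000928 − 1000 = 981.810 − 1000 = -18.19‰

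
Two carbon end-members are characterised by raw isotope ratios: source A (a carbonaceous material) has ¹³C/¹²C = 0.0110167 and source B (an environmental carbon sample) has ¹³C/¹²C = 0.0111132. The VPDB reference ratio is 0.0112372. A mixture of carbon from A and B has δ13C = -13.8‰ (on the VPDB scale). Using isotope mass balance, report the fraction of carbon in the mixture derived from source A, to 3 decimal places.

δ_A = (0.0110167/0.0112372 − 1)×1000 = (0.980378 − 1)×1000 = -19.622‰
δ_B = (0.0111132/0.0112372 − 1)×1000 = (0.988965 − 1)×1000 = -11.035‰
f_A = (δ_mix − δ_B)/(δ_A − δ_B) = (-13.8 − (-11.035))/(-19.622 − (-11.035))
f_A = -2.765 / -8.588 = 0.3220

0.322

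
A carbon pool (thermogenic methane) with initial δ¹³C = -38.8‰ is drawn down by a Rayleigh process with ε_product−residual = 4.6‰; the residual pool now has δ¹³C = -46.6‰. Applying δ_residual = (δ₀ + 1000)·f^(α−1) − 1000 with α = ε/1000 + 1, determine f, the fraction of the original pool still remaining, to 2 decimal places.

0.17

α − 1 = ε/1000 = 0.0046
(δ_res + 1000)/(δ₀ + 1000) = (-46.6 + 1000)/(-38.8 + 1000) = 953.4/961.2 = 0.991885
f = 0.991885^(1/0.0046) = exp(ln(0.991885)/0.0046) = exp(-0.00815/0.0046)
f = exp(-1.7713) = 0.1701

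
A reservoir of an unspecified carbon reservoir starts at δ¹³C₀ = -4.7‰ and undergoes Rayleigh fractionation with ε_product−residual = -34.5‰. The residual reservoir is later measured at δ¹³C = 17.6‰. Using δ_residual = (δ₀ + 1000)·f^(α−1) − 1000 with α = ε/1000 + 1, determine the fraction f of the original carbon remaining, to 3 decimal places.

0.526

α − 1 = ε/1000 = -0.0345
(δ_res + 1000)/(δ₀ + 1000) = (17.6 + 1000)/(-4.7 + 1000) = 1017.6/995.3 = 1.022405
f = 1.022405^(1/-0.0345) = exp(ln(1.022405)/-0.0345) = exp(0.02216/-0.0345)
f = exp(-0.6423) = 0.5261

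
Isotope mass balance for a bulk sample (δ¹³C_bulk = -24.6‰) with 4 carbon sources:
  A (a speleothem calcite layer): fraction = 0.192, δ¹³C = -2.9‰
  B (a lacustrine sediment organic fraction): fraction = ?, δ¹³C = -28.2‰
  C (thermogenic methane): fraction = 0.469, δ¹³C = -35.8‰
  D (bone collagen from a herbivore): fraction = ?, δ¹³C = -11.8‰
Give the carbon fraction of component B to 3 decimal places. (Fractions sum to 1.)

Let f_B and f_D be the unknown fractions; fractions sum to 1 so f_B + f_D = 0.339.
Mass balance: Σ fᵢ·δᵢ = δ_bulk ⇒ f_B·(-28.2) + f_D·(-11.8) = -24.6 − (-17.347) = -7.253
Substitute f_D = 0.339 − f_B:
f_B·(-28.2 − -11.8) = -7.253 − 0.339×(-11.8) = -3.253
f_B = -3.253 / -16.4 = 0.1983

0.198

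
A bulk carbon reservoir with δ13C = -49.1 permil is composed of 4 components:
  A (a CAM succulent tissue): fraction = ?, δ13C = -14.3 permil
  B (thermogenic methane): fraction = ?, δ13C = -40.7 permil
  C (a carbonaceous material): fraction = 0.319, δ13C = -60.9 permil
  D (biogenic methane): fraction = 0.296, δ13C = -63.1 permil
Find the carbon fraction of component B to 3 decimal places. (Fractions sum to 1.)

Let f_B and f_A be the unknown fractions; fractions sum to 1 so f_B + f_A = 0.385.
Mass balance: Σ fᵢ·δᵢ = δ_bulk ⇒ f_B·(-40.7) + f_A·(-14.3) = -49.1 − (-38.105) = -10.995
Substitute f_A = 0.385 − f_B:
f_B·(-40.7 − -14.3) = -10.995 − 0.385×(-14.3) = -5.490
f_B = -5.490 / -26.4 = 0.2079

0.208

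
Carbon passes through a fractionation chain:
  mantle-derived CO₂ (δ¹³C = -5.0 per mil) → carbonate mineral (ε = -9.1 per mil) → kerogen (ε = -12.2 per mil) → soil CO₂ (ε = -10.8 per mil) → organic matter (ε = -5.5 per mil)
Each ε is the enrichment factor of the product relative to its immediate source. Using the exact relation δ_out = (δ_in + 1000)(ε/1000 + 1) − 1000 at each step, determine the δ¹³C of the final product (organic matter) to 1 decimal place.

step 1: δ = (-5.00 + 1000)·(-9.1/1000 + 1) − 1000 = -14.05 per mil
step 2: δ = (-14.05 + 1000)·(-12.2/1000 + 1) − 1000 = -26.08 per mil
step 3: δ = (-26.08 + 1000)·(-10.8/1000 + 1) − 1000 = -36.60 per mil
step 4: δ = (-36.60 + 1000)·(-5.5/1000 + 1) − 1000 = -41.90 per mil

-41.9 per mil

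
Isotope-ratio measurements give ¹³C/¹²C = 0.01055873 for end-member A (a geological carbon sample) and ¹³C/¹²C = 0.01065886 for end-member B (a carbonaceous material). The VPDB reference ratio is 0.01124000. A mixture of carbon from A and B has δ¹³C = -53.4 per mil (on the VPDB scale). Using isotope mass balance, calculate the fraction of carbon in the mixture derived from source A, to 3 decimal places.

δ_A = (0.01055873/0.01124000 − 1)×1000 = (0.939389 − 1)×1000 = -60.611 per mil
δ_B = (0.01065886/0.01124000 − 1)×1000 = (0.948297 − 1)×1000 = -51.703 per mil
f_A = (δ_mix − δ_B)/(δ_A − δ_B) = (-53.4 − (-51.703))/(-60.611 − (-51.703))
f_A = -1.697 / -8.908 = 0.1905

0.191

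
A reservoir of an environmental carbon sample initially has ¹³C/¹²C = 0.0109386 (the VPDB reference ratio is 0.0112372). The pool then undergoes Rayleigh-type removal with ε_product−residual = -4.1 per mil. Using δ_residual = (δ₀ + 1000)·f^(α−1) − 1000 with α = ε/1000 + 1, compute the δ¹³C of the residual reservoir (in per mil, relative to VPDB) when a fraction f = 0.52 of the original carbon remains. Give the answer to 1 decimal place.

-24.0 per mil

δ₀ = (0.0109386/0.0112372 − 1)×1000 = (0.973428 − 1)×1000 = -26.572 per mil
α − 1 = ε/1000 = -0.0041
f^(α−1) = 0.52^(-0.0041) = 1.002685
δ_res = (-26.572 + 1000) × 1.002685 − 1000 = 976.041 − 1000 = -23.96 per mil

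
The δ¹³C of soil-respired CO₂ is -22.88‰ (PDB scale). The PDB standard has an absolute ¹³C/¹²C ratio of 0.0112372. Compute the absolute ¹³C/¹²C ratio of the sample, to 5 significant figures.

R_sample = R_standard × (δ¹³C/1000 + 1)
R_sample = 0.0112372 × (-22.88/1000 + 1) = 0.0112372 × 0.977120
R_sample = 0.0109801

0.010980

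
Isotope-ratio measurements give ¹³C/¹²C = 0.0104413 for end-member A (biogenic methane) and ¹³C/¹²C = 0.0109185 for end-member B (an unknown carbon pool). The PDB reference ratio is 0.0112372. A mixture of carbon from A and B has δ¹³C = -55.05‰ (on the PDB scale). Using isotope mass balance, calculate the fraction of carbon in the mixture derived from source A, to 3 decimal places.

0.628

δ_A = (0.0104413/0.0112372 − 1)×1000 = (0.929173 − 1)×1000 = -70.827‰
δ_B = (0.0109185/0.0112372 − 1)×1000 = (0.971639 − 1)×1000 = -28.361‰
f_A = (δ_mix − δ_B)/(δ_A − δ_B) = (-55.05 − (-28.361))/(-70.827 − (-28.361))
f_A = -26.689 / -42.466 = 0.6285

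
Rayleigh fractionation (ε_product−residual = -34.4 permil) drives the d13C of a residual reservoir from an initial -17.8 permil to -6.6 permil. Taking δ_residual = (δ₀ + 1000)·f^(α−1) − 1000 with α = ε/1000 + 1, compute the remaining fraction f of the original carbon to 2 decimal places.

α − 1 = ε/1000 = -0.0344
(δ_res + 1000)/(δ₀ + 1000) = (-6.6 + 1000)/(-17.8 + 1000) = 993.4/982.2 = 1.011403
f = 1.011403^(1/-0.0344) = exp(ln(1.011403)/-0.0344) = exp(0.01134/-0.0344)
f = exp(-0.3296) = 0.7192

0.72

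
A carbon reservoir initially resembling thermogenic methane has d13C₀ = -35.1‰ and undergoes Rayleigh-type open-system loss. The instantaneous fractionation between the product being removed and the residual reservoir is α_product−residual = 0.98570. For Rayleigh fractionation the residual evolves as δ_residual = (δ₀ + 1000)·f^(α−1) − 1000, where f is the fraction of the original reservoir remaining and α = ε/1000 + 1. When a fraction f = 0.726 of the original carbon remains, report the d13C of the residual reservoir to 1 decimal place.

Rayleigh residual: δ_res = (δ₀ + 1000)·f^(α−1) − 1000
α − 1 = -0.01430
f^(α−1) = 0.726^(-0.01430) = 1.004589
δ_res = (-35.1 + 1000) × 1.004589 − 1000 = 969.328 − 1000 = -30.67‰

-30.7‰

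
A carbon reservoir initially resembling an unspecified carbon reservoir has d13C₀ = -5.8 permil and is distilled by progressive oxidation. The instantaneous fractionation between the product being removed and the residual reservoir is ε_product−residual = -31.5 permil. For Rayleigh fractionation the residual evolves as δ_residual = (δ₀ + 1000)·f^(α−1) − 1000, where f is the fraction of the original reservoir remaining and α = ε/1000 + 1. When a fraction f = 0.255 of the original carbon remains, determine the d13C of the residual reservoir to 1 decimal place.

Rayleigh residual: δ_res = (δ₀ + 1000)·f^(α−1) − 1000
α = ε/1000 + 1 = 0.96850, so α − 1 = -0.03150
f^(α−1) = 0.255^(-0.03150) = 1.043984
δ_res = (-5.8 + 1000) × 1.043984 − 1000 = 1037.929 − 1000 = 37.93 permil

37.9 permil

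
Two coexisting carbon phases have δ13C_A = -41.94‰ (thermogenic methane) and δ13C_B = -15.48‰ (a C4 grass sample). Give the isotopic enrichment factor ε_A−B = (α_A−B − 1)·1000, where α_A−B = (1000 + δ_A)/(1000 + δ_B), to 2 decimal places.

α_A−B = (1000 + -41.94) / (1000 + -15.48) = 958.06 / 984.52 = 0.973124
ε_A−B = (0.973124 − 1) × 1000 = -26.876‰
(The approximation ε ≈ δ_A − δ_B would give -26.46‰.)

-26.88‰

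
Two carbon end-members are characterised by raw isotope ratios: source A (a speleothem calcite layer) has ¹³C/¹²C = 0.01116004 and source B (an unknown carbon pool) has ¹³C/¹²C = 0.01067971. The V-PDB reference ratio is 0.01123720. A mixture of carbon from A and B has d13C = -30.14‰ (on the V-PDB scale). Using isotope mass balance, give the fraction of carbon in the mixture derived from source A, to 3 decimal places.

0.456

δ_A = (0.01116004/0.01123720 − 1)×1000 = (0.993134 − 1)×1000 = -6.866‰
δ_B = (0.01067971/0.01123720 − 1)×1000 = (0.950389 − 1)×1000 = -49.611‰
f_A = (δ_mix − δ_B)/(δ_A − δ_B) = (-30.14 − (-49.611))/(-6.866 − (-49.611))
f_A = 19.471 / 42.745 = 0.4555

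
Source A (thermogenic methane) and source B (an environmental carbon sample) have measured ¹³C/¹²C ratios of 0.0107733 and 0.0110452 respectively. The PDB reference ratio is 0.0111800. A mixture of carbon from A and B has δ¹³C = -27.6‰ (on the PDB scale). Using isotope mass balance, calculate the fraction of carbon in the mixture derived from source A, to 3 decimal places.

0.639

δ_A = (0.0107733/0.0111800 − 1)×1000 = (0.963623 − 1)×1000 = -36.377‰
δ_B = (0.0110452/0.0111800 − 1)×1000 = (0.987943 − 1)×1000 = -12.057‰
f_A = (δ_mix − δ_B)/(δ_A − δ_B) = (-27.6 − (-12.057))/(-36.377 − (-12.057))
f_A = -15.543 / -24.320 = 0.6391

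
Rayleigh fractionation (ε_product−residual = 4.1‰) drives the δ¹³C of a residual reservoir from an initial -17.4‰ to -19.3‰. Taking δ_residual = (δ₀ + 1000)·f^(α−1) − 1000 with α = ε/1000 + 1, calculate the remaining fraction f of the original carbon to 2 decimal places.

α − 1 = ε/1000 = 0.0041
(δ_res + 1000)/(δ₀ + 1000) = (-19.3 + 1000)/(-17.4 + 1000) = 980.7/982.6 = 0.998066
f = 0.998066^(1/0.0041) = exp(ln(0.998066)/0.0041) = exp(-0.00194/0.0041)
f = exp(-0.4721) = 0.6237

0.62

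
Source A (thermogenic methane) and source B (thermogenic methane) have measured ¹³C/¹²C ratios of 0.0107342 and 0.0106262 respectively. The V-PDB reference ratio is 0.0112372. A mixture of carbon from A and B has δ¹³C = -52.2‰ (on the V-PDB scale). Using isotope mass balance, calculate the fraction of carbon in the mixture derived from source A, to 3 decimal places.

δ_A = (0.0107342/0.0112372 − 1)×1000 = (0.955238 − 1)×1000 = -44.762‰
δ_B = (0.0106262/0.0112372 − 1)×1000 = (0.945627 − 1)×1000 = -54.373‰
f_A = (δ_mix − δ_B)/(δ_A − δ_B) = (-52.2 − (-54.373))/(-44.762 − (-54.373))
f_A = 2.173 / 9.611 = 0.2261

0.226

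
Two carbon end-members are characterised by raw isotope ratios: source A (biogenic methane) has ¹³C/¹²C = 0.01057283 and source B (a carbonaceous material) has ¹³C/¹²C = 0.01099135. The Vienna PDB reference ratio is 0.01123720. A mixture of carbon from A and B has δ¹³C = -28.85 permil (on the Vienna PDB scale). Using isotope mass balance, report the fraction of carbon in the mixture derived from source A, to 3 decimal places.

δ_A = (0.01057283/0.01123720 − 1)×1000 = (0.940878 − 1)×1000 = -59.122 permil
δ_B = (0.01099135/0.01123720 − 1)×1000 = (0.978122 − 1)×1000 = -21.878 permil
f_A = (δ_mix − δ_B)/(δ_A − δ_B) = (-28.85 − (-21.878))/(-59.122 − (-21.878))
f_A = -6.972 / -37.244 = 0.1872

0.187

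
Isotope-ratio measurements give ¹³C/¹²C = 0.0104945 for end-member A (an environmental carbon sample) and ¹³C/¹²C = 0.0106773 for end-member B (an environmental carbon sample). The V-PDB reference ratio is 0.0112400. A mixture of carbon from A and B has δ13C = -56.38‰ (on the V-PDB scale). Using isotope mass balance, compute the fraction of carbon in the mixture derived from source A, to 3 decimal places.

0.388

δ_A = (0.0104945/0.0112400 − 1)×1000 = (0.933674 − 1)×1000 = -66.326‰
δ_B = (0.0106773/0.0112400 − 1)×1000 = (0.949938 − 1)×1000 = -50.062‰
f_A = (δ_mix − δ_B)/(δ_A − δ_B) = (-56.38 − (-50.062))/(-66.326 − (-50.062))
f_A = -6.318 / -16.263 = 0.3885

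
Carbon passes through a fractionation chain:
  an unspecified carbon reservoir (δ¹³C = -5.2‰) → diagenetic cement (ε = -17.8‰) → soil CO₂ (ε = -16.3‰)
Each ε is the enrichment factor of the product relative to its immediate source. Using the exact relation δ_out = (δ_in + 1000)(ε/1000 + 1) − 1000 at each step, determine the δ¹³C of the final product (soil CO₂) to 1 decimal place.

-38.8‰

step 1: δ = (-5.20 + 1000)·(-17.8/1000 + 1) − 1000 = -22.91‰
step 2: δ = (-22.91 + 1000)·(-16.3/1000 + 1) − 1000 = -38.83‰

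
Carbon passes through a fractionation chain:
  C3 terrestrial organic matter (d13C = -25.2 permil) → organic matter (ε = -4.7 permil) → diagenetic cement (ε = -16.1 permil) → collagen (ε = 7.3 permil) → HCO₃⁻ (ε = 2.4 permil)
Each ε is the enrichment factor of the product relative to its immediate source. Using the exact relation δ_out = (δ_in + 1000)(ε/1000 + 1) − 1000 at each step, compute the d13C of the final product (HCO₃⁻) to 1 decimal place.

step 1: δ = (-25.20 + 1000)·(-4.7/1000 + 1) − 1000 = -29.78 permil
step 2: δ = (-29.78 + 1000)·(-16.1/1000 + 1) − 1000 = -45.40 permil
step 3: δ = (-45.40 + 1000)·(7.3/1000 + 1) − 1000 = -38.43 permil
step 4: δ = (-38.43 + 1000)·(2.4/1000 + 1) − 1000 = -36.13 permil

-36.1 permil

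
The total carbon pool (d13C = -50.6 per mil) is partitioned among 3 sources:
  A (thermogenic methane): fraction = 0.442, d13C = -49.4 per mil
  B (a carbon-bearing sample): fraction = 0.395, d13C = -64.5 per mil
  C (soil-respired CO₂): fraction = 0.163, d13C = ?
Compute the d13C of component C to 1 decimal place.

Isotope mass balance: δ_bulk = Σ fᵢ·δᵢ.
-50.6 = 0.442×(-49.4) + 0.395×(-64.5) + 0.163×δ_C
0.163·δ_C = -50.6 − (-47.312) = -3.288
δ_C = -3.288 / 0.163 = -20.17 per mil

-20.2 per mil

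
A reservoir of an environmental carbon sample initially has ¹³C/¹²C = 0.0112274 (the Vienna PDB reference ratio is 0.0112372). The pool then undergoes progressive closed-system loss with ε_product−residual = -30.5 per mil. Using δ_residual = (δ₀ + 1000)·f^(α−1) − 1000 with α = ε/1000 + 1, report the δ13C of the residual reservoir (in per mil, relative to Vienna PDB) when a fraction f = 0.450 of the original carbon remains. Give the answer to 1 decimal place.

23.8 per mil

δ₀ = (0.0112274/0.0112372 − 1)×1000 = (0.999128 − 1)×1000 = -0.872 per mil
α − 1 = ε/1000 = -0.0305
f^(α−1) = 0.450^(-0.0305) = 1.024653
δ_res = (-0.872 + 1000) × 1.024653 − 1000 = 1023.760 − 1000 = 23.76 per mil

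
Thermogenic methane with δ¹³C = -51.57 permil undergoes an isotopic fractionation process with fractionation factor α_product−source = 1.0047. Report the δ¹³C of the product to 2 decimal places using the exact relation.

-47.11 permil

δ_product = (δ_source + 1000)·α − 1000
δ_product = (-51.57 + 1000) × 1.0047 − 1000
δ_product = 952.888 − 1000 = -47.112 permil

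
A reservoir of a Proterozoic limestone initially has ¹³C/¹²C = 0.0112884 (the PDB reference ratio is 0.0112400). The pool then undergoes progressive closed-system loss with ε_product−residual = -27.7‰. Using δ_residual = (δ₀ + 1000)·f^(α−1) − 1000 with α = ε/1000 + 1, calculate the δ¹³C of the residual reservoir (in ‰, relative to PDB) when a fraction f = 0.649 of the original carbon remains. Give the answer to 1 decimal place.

δ₀ = (0.0112884/0.0112400 − 1)×1000 = (1.004306 − 1)×1000 = 4.306‰
α − 1 = ε/1000 = -0.0277
f^(α−1) = 0.649^(-0.0277) = 1.012047
δ_res = (4.306 + 1000) × 1.012047 − 1000 = 1016.405 − 1000 = 16.41‰

16.4‰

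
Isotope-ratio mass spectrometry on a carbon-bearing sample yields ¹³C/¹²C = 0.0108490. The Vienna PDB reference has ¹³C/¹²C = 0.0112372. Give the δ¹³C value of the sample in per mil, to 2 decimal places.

δ¹³C = (R_sample / R_standard − 1) × 1000
R_sample / R_standard = 0.0108490 / 0.0112372 = 0.965454
δ¹³C = (0.965454 − 1) × 1000 = -34.546 per mil

-34.55 per mil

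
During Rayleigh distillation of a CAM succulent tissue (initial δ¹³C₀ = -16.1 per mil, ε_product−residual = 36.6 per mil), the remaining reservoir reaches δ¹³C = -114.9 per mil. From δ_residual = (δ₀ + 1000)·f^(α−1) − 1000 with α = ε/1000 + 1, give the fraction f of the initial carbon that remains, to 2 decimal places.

0.06

α − 1 = ε/1000 = 0.0366
(δ_res + 1000)/(δ₀ + 1000) = (-114.9 + 1000)/(-16.1 + 1000) = 885.1/983.9 = 0.899583
f = 0.899583^(1/0.0366) = exp(ln(0.899583)/0.0366) = exp(-0.10582/0.0366)
f = exp(-2.8914) = 0.0555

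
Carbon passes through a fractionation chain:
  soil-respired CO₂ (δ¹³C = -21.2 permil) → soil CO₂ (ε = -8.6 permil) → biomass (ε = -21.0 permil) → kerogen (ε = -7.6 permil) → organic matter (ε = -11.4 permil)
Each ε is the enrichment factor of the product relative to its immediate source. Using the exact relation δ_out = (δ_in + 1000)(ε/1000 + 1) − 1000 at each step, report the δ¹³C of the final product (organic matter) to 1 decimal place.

step 1: δ = (-21.20 + 1000)·(-8.6/1000 + 1) − 1000 = -29.62 permil
step 2: δ = (-29.62 + 1000)·(-21.0/1000 + 1) − 1000 = -50.00 permil
step 3: δ = (-50.00 + 1000)·(-7.6/1000 + 1) − 1000 = -57.22 permil
step 4: δ = (-57.22 + 1000)·(-11.4/1000 + 1) − 1000 = -67.96 permil

-68.0 permil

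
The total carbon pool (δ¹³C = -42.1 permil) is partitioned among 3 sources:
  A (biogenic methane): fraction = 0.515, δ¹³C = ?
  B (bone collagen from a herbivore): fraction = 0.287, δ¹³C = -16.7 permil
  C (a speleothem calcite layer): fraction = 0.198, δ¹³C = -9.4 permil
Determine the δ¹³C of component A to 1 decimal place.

Isotope mass balance: δ_bulk = Σ fᵢ·δᵢ.
-42.1 = 0.515×δ_A + 0.287×(-16.7) + 0.198×(-9.4)
0.515·δ_A = -42.1 − (-6.654) = -35.446
δ_A = -35.446 / 0.515 = -68.83 permil

-68.8 permil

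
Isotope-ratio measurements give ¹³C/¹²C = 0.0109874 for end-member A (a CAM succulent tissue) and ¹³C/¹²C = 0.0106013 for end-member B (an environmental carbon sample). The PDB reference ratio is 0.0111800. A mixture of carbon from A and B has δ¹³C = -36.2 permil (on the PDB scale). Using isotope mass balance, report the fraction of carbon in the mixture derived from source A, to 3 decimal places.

0.451

δ_A = (0.0109874/0.0111800 − 1)×1000 = (0.982773 − 1)×1000 = -17.227 permil
δ_B = (0.0106013/0.0111800 − 1)×1000 = (0.948238 − 1)×1000 = -51.762 permil
f_A = (δ_mix − δ_B)/(δ_A − δ_B) = (-36.2 − (-51.762))/(-17.227 − (-51.762))
f_A = 15.562 / 34.535 = 0.4506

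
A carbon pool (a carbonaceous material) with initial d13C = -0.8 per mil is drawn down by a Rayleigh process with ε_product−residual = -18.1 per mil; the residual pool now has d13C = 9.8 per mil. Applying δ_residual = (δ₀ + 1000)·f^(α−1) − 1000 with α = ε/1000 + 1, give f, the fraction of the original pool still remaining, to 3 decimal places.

α − 1 = ε/1000 = -0.0181
(δ_res + 1000)/(δ₀ + 1000) = (9.8 + 1000)/(-0.8 + 1000) = 1009.8/999.2 = 1.010608
f = 1.010608^(1/-0.0181) = exp(ln(1.010608)/-0.0181) = exp(0.01055/-0.0181)
f = exp(-0.5830) = 0.5582

0.558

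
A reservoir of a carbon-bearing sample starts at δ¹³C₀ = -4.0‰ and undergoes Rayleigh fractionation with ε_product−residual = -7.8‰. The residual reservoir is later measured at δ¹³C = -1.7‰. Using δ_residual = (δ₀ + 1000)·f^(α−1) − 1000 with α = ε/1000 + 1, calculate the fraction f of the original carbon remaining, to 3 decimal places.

0.744

α − 1 = ε/1000 = -0.0078
(δ_res + 1000)/(δ₀ + 1000) = (-1.7 + 1000)/(-4.0 + 1000) = 998.3/996.0 = 1.002309
f = 1.002309^(1/-0.0078) = exp(ln(1.002309)/-0.0078) = exp(0.00231/-0.0078)
f = exp(-0.2957) = 0.7440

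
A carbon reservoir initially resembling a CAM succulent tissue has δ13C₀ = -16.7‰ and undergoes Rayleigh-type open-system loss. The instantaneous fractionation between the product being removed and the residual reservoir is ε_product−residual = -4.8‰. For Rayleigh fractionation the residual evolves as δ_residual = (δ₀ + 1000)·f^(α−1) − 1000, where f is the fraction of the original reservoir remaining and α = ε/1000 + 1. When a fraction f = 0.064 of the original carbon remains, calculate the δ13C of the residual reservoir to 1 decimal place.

Rayleigh residual: δ_res = (δ₀ + 1000)·f^(α−1) − 1000
α = ε/1000 + 1 = 0.99520, so α − 1 = -0.00480
f^(α−1) = 0.064^(-0.00480) = 1.013282
δ_res = (-16.7 + 1000) × 1.013282 − 1000 = 996.360 − 1000 = -3.64‰

-3.6‰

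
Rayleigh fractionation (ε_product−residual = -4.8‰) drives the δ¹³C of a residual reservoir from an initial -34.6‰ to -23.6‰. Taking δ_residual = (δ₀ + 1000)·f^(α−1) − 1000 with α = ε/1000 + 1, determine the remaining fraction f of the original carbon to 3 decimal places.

α − 1 = ε/1000 = -0.0048
(δ_res + 1000)/(δ₀ + 1000) = (-23.6 + 1000)/(-34.6 + 1000) = 976.4/965.4 = 1.011394
f = 1.011394^(1/-0.0048) = exp(ln(1.011394)/-0.0048) = exp(0.01133/-0.0048)
f = exp(-2.3604) = 0.0944

0.094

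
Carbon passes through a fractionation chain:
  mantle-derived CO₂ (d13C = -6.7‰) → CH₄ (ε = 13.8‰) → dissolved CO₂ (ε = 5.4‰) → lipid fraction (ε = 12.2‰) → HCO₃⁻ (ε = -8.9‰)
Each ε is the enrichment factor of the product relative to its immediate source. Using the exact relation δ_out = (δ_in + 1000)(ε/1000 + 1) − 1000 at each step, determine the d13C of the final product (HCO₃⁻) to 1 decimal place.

step 1: δ = (-6.70 + 1000)·(13.8/1000 + 1) − 1000 = 7.01‰
step 2: δ = (7.01 + 1000)·(5.4/1000 + 1) − 1000 = 12.45‰
step 3: δ = (12.45 + 1000)·(12.2/1000 + 1) − 1000 = 24.80‰
step 4: δ = (24.80 + 1000)·(-8.9/1000 + 1) − 1000 = 15.68‰

15.7‰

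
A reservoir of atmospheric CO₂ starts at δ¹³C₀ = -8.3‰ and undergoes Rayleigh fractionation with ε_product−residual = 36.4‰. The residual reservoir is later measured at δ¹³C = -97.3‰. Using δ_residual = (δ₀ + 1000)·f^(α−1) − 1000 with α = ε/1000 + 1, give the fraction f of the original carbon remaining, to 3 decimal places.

0.076

α − 1 = ε/1000 = 0.0364
(δ_res + 1000)/(δ₀ + 1000) = (-97.3 + 1000)/(-8.3 + 1000) = 902.7/991.7 = 0.910255
f = 0.910255^(1/0.0364) = exp(ln(0.910255)/0.0364) = exp(-0.09403/0.0364)
f = exp(-2.5833) = 0.0755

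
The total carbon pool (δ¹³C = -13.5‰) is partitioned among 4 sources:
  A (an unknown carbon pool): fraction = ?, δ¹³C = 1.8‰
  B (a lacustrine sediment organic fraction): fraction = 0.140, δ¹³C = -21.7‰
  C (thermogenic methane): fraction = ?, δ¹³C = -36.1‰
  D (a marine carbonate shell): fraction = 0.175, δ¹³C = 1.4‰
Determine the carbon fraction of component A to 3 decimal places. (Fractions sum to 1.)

Let f_A and f_C be the unknown fractions; fractions sum to 1 so f_A + f_C = 0.685.
Mass balance: Σ fᵢ·δᵢ = δ_bulk ⇒ f_A·(1.8) + f_C·(-36.1) = -13.5 − (-2.793) = -10.707
Substitute f_C = 0.685 − f_A:
f_A·(1.8 − -36.1) = -10.707 − 0.685×(-36.1) = 14.022
f_A = 14.022 / 37.9 = 0.3700

0.370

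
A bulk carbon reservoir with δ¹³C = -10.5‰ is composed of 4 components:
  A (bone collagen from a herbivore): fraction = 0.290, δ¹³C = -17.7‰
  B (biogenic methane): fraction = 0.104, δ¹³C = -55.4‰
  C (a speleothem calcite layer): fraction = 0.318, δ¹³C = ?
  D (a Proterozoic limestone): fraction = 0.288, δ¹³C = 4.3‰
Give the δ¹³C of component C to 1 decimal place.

-2.7‰

Isotope mass balance: δ_bulk = Σ fᵢ·δᵢ.
-10.5 = 0.290×(-17.7) + 0.104×(-55.4) + 0.318×δ_C + 0.288×(4.3)
0.318·δ_C = -10.5 − (-9.656) = -0.844
δ_C = -0.844 / 0.318 = -2.65‰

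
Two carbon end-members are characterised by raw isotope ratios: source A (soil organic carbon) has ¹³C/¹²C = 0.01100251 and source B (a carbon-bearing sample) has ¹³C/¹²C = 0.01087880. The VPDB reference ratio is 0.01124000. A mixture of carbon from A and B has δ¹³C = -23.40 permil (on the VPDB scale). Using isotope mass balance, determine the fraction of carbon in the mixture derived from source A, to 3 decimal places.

0.794

δ_A = (0.01100251/0.01124000 − 1)×1000 = (0.978871 − 1)×1000 = -21.129 permil
δ_B = (0.01087880/0.01124000 − 1)×1000 = (0.967865 − 1)×1000 = -32.135 permil
f_A = (δ_mix − δ_B)/(δ_A − δ_B) = (-23.40 − (-32.135))/(-21.129 − (-32.135))
f_A = 8.735 / 11.006 = 0.7937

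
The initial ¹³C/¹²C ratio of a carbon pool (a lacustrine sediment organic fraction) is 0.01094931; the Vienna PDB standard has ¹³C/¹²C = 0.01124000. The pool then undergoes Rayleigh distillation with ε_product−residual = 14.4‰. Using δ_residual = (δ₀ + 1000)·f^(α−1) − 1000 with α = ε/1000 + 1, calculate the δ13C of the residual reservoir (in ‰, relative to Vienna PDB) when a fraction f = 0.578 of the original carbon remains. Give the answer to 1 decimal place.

-33.5‰

δ₀ = (0.01094931/0.01124000 − 1)×1000 = (0.974138 − 1)×1000 = -25.862‰
α − 1 = ε/1000 = 0.0144
f^(α−1) = 0.578^(0.0144) = 0.992137
δ_res = (-25.862 + 1000) × 0.992137 − 1000 = 966.479 − 1000 = -33.52‰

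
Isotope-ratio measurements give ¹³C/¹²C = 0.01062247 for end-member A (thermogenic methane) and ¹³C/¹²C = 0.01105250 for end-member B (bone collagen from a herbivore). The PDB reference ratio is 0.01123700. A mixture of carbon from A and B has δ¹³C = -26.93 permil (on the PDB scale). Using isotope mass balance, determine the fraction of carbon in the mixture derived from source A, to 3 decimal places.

δ_A = (0.01062247/0.01123700 − 1)×1000 = (0.945312 − 1)×1000 = -54.688 permil
δ_B = (0.01105250/0.01123700 − 1)×1000 = (0.983581 − 1)×1000 = -16.419 permil
f_A = (δ_mix − δ_B)/(δ_A − δ_B) = (-26.93 − (-16.419))/(-54.688 − (-16.419))
f_A = -10.511 / -38.269 = 0.2747

0.275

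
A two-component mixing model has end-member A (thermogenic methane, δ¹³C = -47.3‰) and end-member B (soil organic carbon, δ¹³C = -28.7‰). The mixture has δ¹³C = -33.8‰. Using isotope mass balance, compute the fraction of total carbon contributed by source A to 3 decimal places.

δ_mix = f_A·δ_A + (1 − f_A)·δ_B  ⇒  f_A = (δ_mix − δ_B)/(δ_A − δ_B)
f_A = (-33.8 − (-28.7)) / (-47.3 − (-28.7))
f_A = -5.1 / -18.6 = 0.2742

0.274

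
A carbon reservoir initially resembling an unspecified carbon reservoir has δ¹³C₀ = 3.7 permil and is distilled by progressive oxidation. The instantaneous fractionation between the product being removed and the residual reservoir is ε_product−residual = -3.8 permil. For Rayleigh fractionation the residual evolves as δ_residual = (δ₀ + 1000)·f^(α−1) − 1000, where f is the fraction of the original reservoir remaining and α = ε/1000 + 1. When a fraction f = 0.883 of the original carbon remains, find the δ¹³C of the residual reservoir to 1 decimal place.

Rayleigh residual: δ_res = (δ₀ + 1000)·f^(α−1) − 1000
α = ε/1000 + 1 = 0.99620, so α − 1 = -0.00380
f^(α−1) = 0.883^(-0.00380) = 1.000473
δ_res = (3.7 + 1000) × 1.000473 − 1000 = 1004.175 − 1000 = 4.17 permil

4.2 permil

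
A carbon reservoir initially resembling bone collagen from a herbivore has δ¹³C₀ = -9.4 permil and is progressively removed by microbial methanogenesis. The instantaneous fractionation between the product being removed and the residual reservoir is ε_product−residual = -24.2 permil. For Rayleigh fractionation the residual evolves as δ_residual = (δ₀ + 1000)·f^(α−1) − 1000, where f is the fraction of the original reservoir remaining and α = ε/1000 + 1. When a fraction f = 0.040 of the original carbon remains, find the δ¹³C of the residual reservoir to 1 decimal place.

70.8 permil

Rayleigh residual: δ_res = (δ₀ + 1000)·f^(α−1) − 1000
α = ε/1000 + 1 = 0.97580, so α − 1 = -0.02420
f^(α−1) = 0.040^(-0.02420) = 1.081011
δ_res = (-9.4 + 1000) × 1.081011 − 1000 = 1070.850 − 1000 = 70.85 permil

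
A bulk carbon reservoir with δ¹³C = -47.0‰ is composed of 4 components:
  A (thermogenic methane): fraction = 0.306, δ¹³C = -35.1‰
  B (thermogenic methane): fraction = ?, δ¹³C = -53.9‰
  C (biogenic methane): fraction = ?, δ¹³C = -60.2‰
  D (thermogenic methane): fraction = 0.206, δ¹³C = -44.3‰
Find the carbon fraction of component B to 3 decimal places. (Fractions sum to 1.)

Let f_B and f_C be the unknown fractions; fractions sum to 1 so f_B + f_C = 0.488.
Mass balance: Σ fᵢ·δᵢ = δ_bulk ⇒ f_B·(-53.9) + f_C·(-60.2) = -47.0 − (-19.866) = -27.134
Substitute f_C = 0.488 − f_B:
f_B·(-53.9 − -60.2) = -27.134 − 0.488×(-60.2) = 2.244
f_B = 2.244 / 6.3 = 0.3562

0.356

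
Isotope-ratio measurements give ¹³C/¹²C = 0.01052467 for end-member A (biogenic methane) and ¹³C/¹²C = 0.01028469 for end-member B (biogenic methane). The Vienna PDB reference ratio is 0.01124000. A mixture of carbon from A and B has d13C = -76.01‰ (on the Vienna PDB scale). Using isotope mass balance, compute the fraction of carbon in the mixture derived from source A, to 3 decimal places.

δ_A = (0.01052467/0.01124000 − 1)×1000 = (0.936359 − 1)×1000 = -63.641‰
δ_B = (0.01028469/0.01124000 − 1)×1000 = (0.915008 − 1)×1000 = -84.992‰
f_A = (δ_mix − δ_B)/(δ_A − δ_B) = (-76.01 − (-84.992))/(-63.641 − (-84.992))
f_A = 8.982 / 21.351 = 0.4207

0.421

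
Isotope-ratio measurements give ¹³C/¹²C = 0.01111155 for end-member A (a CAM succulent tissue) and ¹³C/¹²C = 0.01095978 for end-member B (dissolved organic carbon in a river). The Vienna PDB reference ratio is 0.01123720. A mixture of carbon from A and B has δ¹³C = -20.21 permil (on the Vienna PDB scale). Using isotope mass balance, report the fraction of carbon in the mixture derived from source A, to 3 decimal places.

δ_A = (0.01111155/0.01123720 − 1)×1000 = (0.988818 − 1)×1000 = -11.182 permil
δ_B = (0.01095978/0.01123720 − 1)×1000 = (0.975312 − 1)×1000 = -24.688 permil
f_A = (δ_mix − δ_B)/(δ_A − δ_B) = (-20.21 − (-24.688))/(-11.182 − (-24.688))
f_A = 4.478 / 13.506 = 0.3315

0.332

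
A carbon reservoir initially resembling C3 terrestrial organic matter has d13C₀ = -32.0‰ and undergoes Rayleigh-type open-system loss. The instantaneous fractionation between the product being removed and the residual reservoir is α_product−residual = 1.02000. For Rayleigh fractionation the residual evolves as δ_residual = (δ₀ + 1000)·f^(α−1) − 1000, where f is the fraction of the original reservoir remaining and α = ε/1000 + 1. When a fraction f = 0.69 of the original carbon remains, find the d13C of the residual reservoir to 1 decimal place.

-39.2‰

Rayleigh residual: δ_res = (δ₀ + 1000)·f^(α−1) − 1000
α − 1 = 0.02000
f^(α−1) = 0.69^(0.02000) = 0.992606
δ_res = (-32.0 + 1000) × 0.992606 − 1000 = 960.843 − 1000 = -39.16‰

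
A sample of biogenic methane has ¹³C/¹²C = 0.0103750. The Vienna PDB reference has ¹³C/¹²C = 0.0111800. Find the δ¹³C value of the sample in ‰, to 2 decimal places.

-72.00‰

δ¹³C = (R_sample / R_standard − 1) × 1000
R_sample / R_standard = 0.0103750 / 0.0111800 = 0.927996
δ¹³C = (0.927996 − 1) × 1000 = -72.004‰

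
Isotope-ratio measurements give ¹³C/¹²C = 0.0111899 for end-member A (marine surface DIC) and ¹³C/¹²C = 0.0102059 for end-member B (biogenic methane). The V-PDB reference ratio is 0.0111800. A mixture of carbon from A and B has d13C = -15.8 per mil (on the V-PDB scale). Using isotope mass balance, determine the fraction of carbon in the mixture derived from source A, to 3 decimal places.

0.810

δ_A = (0.0111899/0.0111800 − 1)×1000 = (1.000886 − 1)×1000 = 0.886 per mil
δ_B = (0.0102059/0.0111800 − 1)×1000 = (0.912871 − 1)×1000 = -87.129 per mil
f_A = (δ_mix − δ_B)/(δ_A − δ_B) = (-15.8 − (-87.129))/(0.886 − (-87.129))
f_A = 71.329 / 88.014 = 0.8104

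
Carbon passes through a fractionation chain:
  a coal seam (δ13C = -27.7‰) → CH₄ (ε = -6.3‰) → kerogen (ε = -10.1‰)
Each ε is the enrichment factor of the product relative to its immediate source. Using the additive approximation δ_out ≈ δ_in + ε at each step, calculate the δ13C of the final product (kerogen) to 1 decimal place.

step 1: δ ≈ -27.7 + (-6.3) = -34.0‰
step 2: δ ≈ -34.0 + (-10.1) = -44.1‰

-44.1‰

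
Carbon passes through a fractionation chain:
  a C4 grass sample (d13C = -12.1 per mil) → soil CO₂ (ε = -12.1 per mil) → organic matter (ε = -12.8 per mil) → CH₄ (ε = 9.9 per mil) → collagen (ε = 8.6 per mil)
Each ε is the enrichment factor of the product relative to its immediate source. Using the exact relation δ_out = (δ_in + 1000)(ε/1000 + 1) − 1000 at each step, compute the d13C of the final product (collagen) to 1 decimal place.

step 1: δ = (-12.10 + 1000)·(-12.1/1000 + 1) − 1000 = -24.05 per mil
step 2: δ = (-24.05 + 1000)·(-12.8/1000 + 1) − 1000 = -36.55 per mil
step 3: δ = (-36.55 + 1000)·(9.9/1000 + 1) − 1000 = -27.01 per mil
step 4: δ = (-27.01 + 1000)·(8.6/1000 + 1) − 1000 = -18.64 per mil

-18.6 per mil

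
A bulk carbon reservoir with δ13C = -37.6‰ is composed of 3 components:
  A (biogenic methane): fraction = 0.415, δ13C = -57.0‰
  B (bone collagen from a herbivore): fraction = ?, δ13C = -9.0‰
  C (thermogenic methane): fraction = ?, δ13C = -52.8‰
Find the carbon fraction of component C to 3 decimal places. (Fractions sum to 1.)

0.198

Let f_C and f_B be the unknown fractions; fractions sum to 1 so f_C + f_B = 0.585.
Mass balance: Σ fᵢ·δᵢ = δ_bulk ⇒ f_C·(-52.8) + f_B·(-9.0) = -37.6 − (-23.655) = -13.945
Substitute f_B = 0.585 − f_C:
f_C·(-52.8 − -9.0) = -13.945 − 0.585×(-9.0) = -8.680
f_C = -8.680 / -43.8 = 0.1982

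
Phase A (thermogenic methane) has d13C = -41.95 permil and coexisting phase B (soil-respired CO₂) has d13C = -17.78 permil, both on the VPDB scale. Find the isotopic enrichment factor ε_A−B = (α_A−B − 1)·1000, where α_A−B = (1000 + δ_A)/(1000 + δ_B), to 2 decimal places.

α_A−B = (1000 + -41.95) / (1000 + -17.78) = 958.05 / 982.22 = 0.975392
ε_A−B = (0.975392 − 1) × 1000 = -24.608 permil
(The approximation ε ≈ δ_A − δ_B would give -24.17 permil.)

-24.61 permil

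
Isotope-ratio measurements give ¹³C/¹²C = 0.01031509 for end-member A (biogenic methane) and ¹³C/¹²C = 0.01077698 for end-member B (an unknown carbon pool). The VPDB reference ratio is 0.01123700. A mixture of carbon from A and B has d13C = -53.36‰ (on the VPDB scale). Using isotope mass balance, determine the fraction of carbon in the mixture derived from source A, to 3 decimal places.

δ_A = (0.01031509/0.01123700 − 1)×1000 = (0.917958 − 1)×1000 = -82.042‰
δ_B = (0.01077698/0.01123700 − 1)×1000 = (0.959062 − 1)×1000 = -40.938‰
f_A = (δ_mix − δ_B)/(δ_A − δ_B) = (-53.36 − (-40.938))/(-82.042 − (-40.938))
f_A = -12.422 / -41.104 = 0.3022

0.302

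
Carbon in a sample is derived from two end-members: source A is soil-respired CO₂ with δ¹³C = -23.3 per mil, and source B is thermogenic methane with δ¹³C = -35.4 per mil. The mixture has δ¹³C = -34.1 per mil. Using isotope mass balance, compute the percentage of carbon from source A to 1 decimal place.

10.7%

δ_mix = f_A·δ_A + (1 − f_A)·δ_B  ⇒  f_A = (δ_mix − δ_B)/(δ_A − δ_B)
f_A = (-34.1 − (-35.4)) / (-23.3 − (-35.4))
f_A = 1.3 / 12.1 = 0.1074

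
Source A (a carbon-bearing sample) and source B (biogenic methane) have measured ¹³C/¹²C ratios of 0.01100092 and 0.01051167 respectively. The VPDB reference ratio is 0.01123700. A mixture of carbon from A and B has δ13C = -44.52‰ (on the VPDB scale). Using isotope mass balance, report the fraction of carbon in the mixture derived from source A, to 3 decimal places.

δ_A = (0.01100092/0.01123700 − 1)×1000 = (0.978991 − 1)×1000 = -21.009‰
δ_B = (0.01051167/0.01123700 − 1)×1000 = (0.935452 − 1)×1000 = -64.548‰
f_A = (δ_mix − δ_B)/(δ_A − δ_B) = (-44.52 − (-64.548))/(-21.009 − (-64.548))
f_A = 20.028 / 43.539 = 0.4600

0.460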